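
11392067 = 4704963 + 6687104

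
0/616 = 0 = 0.00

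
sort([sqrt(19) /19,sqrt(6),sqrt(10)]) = [sqrt(19) /19,sqrt(6),sqrt(10)]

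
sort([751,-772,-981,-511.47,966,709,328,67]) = [-981,-772,-511.47,67,328,709,751,966]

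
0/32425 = 0 = 0.00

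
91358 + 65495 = 156853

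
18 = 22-4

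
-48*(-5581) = 267888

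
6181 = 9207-3026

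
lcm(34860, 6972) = 34860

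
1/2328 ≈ 0.000430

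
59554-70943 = -11389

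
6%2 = 0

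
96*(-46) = -4416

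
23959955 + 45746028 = 69705983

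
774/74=10 + 17/37 ≈ 10.46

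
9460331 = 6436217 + 3024114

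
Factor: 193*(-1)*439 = -1*193^1*439^1 = -84727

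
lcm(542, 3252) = 3252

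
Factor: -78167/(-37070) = 2^(-1)*5^(-1)*11^(-1)*337^(-1)*78167^1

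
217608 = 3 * 72536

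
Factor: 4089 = 3^1 * 29^1 * 47^1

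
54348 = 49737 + 4611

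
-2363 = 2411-4774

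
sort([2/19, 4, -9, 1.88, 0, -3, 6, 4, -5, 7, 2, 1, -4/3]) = [-9, -5, -3, -4/3, 0, 2/19, 1, 1.88, 2, 4, 4, 6, 7]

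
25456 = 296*86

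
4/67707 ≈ 0.0000591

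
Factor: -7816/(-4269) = 2^3*3^(-1)*977^1*1423^(-1)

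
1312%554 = 204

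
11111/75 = 148 + 11/75 ≈ 148.15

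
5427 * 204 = 1107108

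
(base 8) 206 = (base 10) 134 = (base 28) 4m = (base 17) 7f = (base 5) 1014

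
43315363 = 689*62867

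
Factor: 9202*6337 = 2^1*43^1*107^1*6337^1 = 58313074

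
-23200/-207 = 112 + 16/207 ≈ 112.08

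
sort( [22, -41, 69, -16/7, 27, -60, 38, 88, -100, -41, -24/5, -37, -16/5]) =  [-100, -60, -41, -41, -37, -24/5, -16/5, -16/7, 22, 27, 38, 69, 88]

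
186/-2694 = -31/449 ≈ -0.0690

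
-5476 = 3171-8647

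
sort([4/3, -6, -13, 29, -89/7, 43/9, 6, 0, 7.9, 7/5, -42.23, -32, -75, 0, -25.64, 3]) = [-75, -42.23, -32, -25.64, -13, -89/7, -6, 0, 0, 4/3, 7/5, 3, 43/9, 6, 7.9, 29]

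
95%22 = 7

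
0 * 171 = 0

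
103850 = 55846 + 48004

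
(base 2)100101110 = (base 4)10232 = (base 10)302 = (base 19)fh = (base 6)1222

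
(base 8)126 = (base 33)2k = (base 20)46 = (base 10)86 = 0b1010110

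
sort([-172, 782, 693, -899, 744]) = [-899, -172, 693, 744, 782]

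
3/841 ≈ 0.00357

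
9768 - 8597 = 1171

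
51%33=18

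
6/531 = 2/177≈0.0113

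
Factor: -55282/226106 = -1*211^1*863^(-1) = -211/863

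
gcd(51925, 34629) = 1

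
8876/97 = 91 + 49/97 ≈ 91.51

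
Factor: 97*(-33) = -1*3^1*11^1*97^1 = -3201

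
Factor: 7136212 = 2^2*1784053^1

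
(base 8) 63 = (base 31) 1k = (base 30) 1l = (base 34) 1h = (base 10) 51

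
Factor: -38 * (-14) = 2^2 * 7^1 * 19^1 = 532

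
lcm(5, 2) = 10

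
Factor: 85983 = 3^1*28661^1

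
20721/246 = 84 + 19/82 ≈ 84.23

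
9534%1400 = 1134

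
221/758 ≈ 0.292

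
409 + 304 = 713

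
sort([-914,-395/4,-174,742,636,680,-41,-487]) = [-914,-487,-174,-395/4,-41,636,680,742]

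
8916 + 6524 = 15440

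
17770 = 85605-67835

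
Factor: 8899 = 11^1 * 809^1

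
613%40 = 13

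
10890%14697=10890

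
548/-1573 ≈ -0.348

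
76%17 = 8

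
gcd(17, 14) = 1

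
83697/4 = 20924 + 1/4 = 20924.25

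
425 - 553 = -128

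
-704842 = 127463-832305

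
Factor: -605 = -1*5^1*11^2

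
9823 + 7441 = 17264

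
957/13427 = 33/463 ≈ 0.0713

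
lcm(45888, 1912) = 45888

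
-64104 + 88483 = 24379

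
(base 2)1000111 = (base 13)56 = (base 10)71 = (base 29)2d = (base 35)21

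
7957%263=67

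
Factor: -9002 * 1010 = -1 * 2^2 * 5^1 * 7^1 * 101^1 * 643^1 = -9092020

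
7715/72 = 107 + 11/72 ≈ 107.15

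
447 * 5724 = 2558628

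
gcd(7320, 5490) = 1830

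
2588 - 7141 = -4553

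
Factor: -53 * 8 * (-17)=2^3 * 17^1 * 53^1=7208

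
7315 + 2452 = 9767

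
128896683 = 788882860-659986177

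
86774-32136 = 54638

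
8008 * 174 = 1393392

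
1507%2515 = 1507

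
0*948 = 0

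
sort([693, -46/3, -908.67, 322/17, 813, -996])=[-996, -908.67, -46/3, 322/17, 693, 813]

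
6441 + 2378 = 8819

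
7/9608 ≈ 0.000729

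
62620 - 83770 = -21150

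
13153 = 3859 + 9294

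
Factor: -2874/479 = -1*2^1*3^1 = -6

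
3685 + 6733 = 10418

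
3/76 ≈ 0.0395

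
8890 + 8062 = 16952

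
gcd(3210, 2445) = 15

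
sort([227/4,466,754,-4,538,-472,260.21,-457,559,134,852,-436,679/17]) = [-472,-457,-436,-4,679/17,227/4,134,260.21,466,538,559,754,852]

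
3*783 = 2349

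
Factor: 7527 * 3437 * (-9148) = -1 * 2^2 * 3^1 * 7^1 * 13^1 * 193^1 * 491^1 * 2287^1 = -236661495252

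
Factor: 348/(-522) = -1 * 2^1 * 3^(-1) = -2/3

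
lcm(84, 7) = 84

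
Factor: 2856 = 2^3*3^1*7^1*17^1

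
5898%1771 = 585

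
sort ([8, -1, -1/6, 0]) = [-1, -1/6, 0, 8]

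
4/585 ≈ 0.00684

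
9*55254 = 497286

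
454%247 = 207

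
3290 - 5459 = -2169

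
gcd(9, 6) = 3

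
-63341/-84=754 + 5/84 ≈ 754.06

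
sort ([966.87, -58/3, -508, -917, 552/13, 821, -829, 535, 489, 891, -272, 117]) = [-917, -829, -508, -272, -58/3, 552/13, 117, 489, 535, 821, 891, 966.87]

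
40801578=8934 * 4567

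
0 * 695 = 0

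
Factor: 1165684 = 2^2*13^1*29^1*773^1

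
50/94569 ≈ 0.000529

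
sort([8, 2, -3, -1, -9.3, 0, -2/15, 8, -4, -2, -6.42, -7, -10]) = [-10, -9.3, -7, -6.42, -4, -3, -2, -1, -2/15, 0, 2, 8, 8]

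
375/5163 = 125/1721 ≈ 0.0726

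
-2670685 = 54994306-57664991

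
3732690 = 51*73190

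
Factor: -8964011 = -1*7^2*61^1*2999^1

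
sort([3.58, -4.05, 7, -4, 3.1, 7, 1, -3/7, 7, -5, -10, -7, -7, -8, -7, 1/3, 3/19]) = [-10, -8, -7, -7, -7, -5, -4.05, -4, -3/7, 3/19, 1/3, 1, 3.1, 3.58, 7, 7, 7]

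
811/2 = 405 + 1/2 = 405.50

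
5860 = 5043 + 817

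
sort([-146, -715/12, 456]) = [-146, -715/12, 456]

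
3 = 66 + -63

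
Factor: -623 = -1 * 7^1 * 89^1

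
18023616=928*19422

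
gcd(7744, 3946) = 2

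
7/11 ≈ 0.636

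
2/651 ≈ 0.00307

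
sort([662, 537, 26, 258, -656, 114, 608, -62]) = [-656, -62, 26, 114, 258, 537, 608, 662]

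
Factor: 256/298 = 2^7 * 149^(-1) = 128/149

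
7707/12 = 2569/4 = 642.25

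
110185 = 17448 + 92737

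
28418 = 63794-35376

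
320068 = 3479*92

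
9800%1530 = 620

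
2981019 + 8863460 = 11844479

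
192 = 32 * 6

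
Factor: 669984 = 2^5 * 3^1 * 7^1 * 997^1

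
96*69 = 6624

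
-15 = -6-9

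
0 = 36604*0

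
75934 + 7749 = 83683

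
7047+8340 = 15387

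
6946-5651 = 1295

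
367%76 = 63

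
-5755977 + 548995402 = 543239425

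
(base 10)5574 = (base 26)86a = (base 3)21122110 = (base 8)12706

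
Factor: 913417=913417^1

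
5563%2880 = 2683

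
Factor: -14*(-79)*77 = 2^1*7^2*11^1*79^1 = 85162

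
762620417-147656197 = 614964220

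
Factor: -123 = -1*3^1*41^1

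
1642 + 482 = 2124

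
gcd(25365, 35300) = 5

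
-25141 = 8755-33896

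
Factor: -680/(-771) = 2^3*3^(-1)*5^1*17^1*257^(-1)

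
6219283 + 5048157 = 11267440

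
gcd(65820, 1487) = 1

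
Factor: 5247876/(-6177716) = -1 * 3^1 * 19^1 * 41^(-1) * 139^(-1) * 271^(-1) * 23017^1 = -1311969/1544429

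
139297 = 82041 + 57256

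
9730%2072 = 1442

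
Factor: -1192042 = -1*2^1*596021^1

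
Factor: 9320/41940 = 2^1 * 3^(-2) = 2/9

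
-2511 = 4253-6764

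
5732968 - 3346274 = 2386694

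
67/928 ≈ 0.0722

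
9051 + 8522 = 17573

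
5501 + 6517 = 12018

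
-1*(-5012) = 5012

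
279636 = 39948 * 7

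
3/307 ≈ 0.00977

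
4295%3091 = 1204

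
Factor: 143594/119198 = 11^1*61^1*557^(-1) = 671/557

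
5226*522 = 2727972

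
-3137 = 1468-4605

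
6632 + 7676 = 14308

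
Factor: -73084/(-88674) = 2^1*3^(-1)*11^2*151^1*14779^(-1) = 36542/44337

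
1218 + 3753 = 4971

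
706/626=1 + 40/313≈1.13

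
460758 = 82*5619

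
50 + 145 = 195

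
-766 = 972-1738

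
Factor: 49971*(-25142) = -1*2^1*3^1*13^1*967^1*16657^1 = -1256370882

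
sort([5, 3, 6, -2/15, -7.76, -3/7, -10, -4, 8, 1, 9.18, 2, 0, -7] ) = [-10, -7.76, -7, -4, -3/7, -2/15, 0, 1, 2, 3, 5, 6, 8, 9.18] 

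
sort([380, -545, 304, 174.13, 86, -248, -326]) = [-545, -326, -248, 86, 174.13, 304, 380]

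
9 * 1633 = 14697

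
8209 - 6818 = 1391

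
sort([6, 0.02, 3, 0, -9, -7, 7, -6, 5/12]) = [-9, -7, -6, 0, 0.02, 5/12, 3, 6, 7]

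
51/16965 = 17/5655 ≈ 0.00301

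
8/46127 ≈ 0.000173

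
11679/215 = 54 + 69/215 ≈ 54.32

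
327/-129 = -2-23/43≈-2.53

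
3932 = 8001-4069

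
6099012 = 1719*3548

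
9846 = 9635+211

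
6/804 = 1/134 ≈ 0.00746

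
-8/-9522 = 4/4761 ≈ 0.000840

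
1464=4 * 366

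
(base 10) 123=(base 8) 173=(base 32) 3r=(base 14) 8b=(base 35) 3i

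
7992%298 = 244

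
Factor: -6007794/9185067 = -1 * 2^1 * 3^(-1) * 13^1 * 89^(-1) * 11467^(-1) * 77023^1 = -2002598/3061689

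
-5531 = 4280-9811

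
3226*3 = 9678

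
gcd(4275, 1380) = 15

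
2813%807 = 392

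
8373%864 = 597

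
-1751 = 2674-4425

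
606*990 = 599940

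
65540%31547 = 2446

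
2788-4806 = -2018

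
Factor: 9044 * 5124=2^4 * 3^1 * 7^2 * 17^1 * 19^1 * 61^1=46341456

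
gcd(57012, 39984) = 12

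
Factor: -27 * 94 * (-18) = 2^2 * 3^5 * 47^1 = 45684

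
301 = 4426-4125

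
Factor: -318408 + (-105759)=-1*3^1*17^1*8317^1=-424167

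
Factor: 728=2^3*7^1*13^1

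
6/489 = 2/163 ≈ 0.0123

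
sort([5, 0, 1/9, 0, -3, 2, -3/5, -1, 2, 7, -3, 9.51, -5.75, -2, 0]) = [-5.75, -3, -3, -2, -1, -3/5, 0, 0, 0, 1/9, 2, 2, 5, 7, 9.51]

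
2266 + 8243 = 10509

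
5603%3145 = 2458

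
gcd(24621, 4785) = 87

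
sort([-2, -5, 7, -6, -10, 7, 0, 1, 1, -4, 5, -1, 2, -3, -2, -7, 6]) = [-10, -7, -6, -5, -4, -3, -2, -2, -1, 0, 1, 1, 2, 5, 6, 7, 7]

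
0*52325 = 0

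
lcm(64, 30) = 960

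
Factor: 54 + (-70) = -1*2^4 = -16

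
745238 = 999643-254405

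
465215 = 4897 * 95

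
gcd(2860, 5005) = 715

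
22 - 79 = -57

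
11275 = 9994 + 1281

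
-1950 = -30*65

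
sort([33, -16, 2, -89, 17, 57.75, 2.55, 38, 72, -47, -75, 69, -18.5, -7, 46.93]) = [-89, -75, -47, -18.5, -16, -7, 2, 2.55, 17, 33, 38, 46.93, 57.75, 69, 72]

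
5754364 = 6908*833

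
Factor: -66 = -1*2^1*3^1*11^1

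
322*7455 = 2400510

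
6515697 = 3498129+3017568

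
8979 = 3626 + 5353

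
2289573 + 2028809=4318382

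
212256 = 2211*96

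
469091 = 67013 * 7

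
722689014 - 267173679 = 455515335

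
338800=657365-318565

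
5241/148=35 + 61/148 ≈ 35.41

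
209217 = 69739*3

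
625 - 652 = -27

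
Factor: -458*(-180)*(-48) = -1*2^7*3^3*5^1*229^1 = -3957120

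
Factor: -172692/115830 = -1*2^1*5^(-1)*11^(-1)*41^1 = -82/55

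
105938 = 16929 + 89009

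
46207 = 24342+21865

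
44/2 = 22 = 22.00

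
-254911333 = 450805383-705716716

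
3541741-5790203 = -2248462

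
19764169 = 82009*241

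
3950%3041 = 909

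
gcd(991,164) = 1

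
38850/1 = 38850 = 38850.00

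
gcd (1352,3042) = 338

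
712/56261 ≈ 0.0127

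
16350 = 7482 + 8868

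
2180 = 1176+1004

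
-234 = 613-847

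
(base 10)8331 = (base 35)6s1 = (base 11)6294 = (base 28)ahf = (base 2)10000010001011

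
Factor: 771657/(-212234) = -1*2^(-1)*3^1*11^(-2)*877^(-1)*257219^1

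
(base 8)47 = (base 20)1j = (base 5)124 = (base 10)39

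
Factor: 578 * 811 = 2^1 * 17^2 * 811^1 = 468758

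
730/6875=146/1375 ≈ 0.106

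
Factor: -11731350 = -1*2^1*3^1*5^2*197^1*397^1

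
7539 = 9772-2233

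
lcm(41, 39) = 1599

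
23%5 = 3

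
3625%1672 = 281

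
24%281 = 24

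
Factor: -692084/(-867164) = 173021^1 * 216791^(-1) = 173021/216791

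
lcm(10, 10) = 10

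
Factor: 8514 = 2^1*3^2*11^1*43^1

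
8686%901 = 577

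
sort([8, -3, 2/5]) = [-3, 2/5, 8]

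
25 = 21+4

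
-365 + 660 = 295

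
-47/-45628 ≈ 0.00103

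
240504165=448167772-207663607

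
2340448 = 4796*488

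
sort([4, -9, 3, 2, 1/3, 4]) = [-9, 1/3, 2, 3, 4, 4]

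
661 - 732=-71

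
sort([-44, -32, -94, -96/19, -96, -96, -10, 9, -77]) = [-96, -96, -94, -77, -44, -32, -10, -96/19, 9]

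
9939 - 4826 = 5113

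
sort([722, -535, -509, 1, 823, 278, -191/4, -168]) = [-535, -509, -168, -191/4, 1, 278, 722, 823]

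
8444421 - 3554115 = 4890306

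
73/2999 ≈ 0.0243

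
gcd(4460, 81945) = 5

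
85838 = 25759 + 60079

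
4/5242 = 2/2621 ≈ 0.000763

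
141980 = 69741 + 72239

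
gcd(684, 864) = 36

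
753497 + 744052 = 1497549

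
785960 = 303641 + 482319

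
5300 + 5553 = 10853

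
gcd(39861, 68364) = 9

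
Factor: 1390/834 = 3^(-1) * 5^1 = 5/3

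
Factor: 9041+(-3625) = 2^3 * 677^1 = 5416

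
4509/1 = 4509 = 4509.00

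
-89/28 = -3 - 5/28 ≈ -3.18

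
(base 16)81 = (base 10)129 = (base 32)41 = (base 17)7a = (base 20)69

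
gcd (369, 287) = 41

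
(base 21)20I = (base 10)900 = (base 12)630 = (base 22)1IK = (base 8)1604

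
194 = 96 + 98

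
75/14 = 5+5/14 ≈ 5.36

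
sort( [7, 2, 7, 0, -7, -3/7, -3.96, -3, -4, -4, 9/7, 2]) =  [-7, -4, -4, -3.96, -3, -3/7, 0, 9/7, 2, 2, 7, 7]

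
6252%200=52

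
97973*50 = 4898650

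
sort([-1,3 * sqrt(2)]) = [-1,3 * sqrt(2)]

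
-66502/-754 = 33251/377 ≈ 88.20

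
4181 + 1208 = 5389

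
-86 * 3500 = -301000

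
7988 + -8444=-456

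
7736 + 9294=17030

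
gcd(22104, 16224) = 24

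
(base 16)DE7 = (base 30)3SJ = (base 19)9G6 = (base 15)10C4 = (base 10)3559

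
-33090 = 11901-44991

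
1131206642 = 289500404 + 841706238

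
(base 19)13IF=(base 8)20153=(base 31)8JM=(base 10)8299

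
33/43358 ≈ 0.000761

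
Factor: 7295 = 5^1 * 1459^1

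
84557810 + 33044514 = 117602324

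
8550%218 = 48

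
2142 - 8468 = -6326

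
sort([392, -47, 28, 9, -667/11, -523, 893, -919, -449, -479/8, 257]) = [-919, -523, -449, -667/11, -479/8, -47, 9, 28, 257, 392, 893]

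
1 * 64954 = 64954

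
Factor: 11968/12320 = 2^1*5^ (-1)*7^ (-1)*17^1 = 34/35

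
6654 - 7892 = -1238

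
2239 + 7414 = 9653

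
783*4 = 3132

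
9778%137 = 51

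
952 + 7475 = 8427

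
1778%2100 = 1778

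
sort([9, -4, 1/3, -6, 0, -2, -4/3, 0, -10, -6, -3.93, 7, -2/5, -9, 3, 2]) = [-10, -9, -6, -6, -4, -3.93, -2, -4/3, -2/5, 0, 0, 1/3, 2, 3, 7, 9]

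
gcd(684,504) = 36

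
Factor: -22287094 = -1*2^1*11143547^1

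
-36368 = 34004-70372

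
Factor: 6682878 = 2^1*3^3*123757^1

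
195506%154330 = 41176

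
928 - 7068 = -6140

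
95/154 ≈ 0.617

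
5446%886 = 130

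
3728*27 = 100656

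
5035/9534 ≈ 0.528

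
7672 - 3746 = 3926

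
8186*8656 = 70858016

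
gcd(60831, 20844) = 27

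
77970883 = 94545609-16574726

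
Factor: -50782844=-1 * 2^2 * 7^1 * 1813673^1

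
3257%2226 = 1031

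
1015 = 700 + 315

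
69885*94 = 6569190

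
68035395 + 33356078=101391473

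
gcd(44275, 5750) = 575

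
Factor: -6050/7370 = -1*5^1*11^1*67^(-1) = -55/67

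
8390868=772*10869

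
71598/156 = 11933/26 ≈ 458.96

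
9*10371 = 93339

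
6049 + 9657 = 15706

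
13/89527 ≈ 0.000145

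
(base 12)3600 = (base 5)143143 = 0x17a0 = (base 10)6048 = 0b1011110100000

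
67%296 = 67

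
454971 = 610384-155413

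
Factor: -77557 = -1 * 77557^1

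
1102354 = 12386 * 89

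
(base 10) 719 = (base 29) on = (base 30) nt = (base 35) kj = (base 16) 2cf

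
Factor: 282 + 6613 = 5^1*7^1*197^1 = 6895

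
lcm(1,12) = 12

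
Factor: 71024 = 2^4*23^1*193^1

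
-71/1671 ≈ -0.0425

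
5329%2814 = 2515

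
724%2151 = 724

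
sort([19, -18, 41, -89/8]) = [-18, -89/8, 19, 41]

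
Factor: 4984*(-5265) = -1*2^3*3^4*5^1*7^1*13^1*89^1 = -26240760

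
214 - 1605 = -1391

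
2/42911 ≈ 0.0000466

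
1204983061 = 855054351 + 349928710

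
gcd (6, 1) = 1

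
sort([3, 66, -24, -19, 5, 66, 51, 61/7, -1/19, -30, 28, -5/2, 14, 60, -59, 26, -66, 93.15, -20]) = [-66, -59, -30, -24, -20, -19, -5/2, -1/19, 3, 5, 61/7, 14, 26, 28, 51, 60, 66, 66, 93.15]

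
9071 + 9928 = 18999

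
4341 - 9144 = -4803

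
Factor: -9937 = -1*19^1*523^1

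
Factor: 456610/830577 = 2^1 * 3^(-1) * 5^1 * 7^1 * 593^1 * 25169^(-1) = 41510/75507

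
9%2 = 1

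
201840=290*696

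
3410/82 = 41 + 24/41 ≈ 41.59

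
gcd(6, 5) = 1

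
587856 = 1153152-565296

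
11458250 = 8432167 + 3026083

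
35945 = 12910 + 23035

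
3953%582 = 461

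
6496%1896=808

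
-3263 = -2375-888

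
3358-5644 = -2286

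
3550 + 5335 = 8885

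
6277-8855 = -2578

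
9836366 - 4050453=5785913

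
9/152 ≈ 0.0592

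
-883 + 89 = -794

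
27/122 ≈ 0.221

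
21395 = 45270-23875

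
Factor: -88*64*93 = -1*2^9*3^1*11^1*31^1 = -523776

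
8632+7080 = 15712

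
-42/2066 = -21/1033 ≈ -0.0203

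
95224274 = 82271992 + 12952282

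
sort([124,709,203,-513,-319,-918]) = [-918,-513,-319,124,203,709]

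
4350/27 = 161 + 1/9 ≈ 161.11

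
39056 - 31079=7977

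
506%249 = 8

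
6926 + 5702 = 12628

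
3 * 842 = 2526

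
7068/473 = 14 + 446/473 ≈ 14.94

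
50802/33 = 1539 + 5/11 ≈ 1539.45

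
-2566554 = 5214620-7781174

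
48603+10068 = 58671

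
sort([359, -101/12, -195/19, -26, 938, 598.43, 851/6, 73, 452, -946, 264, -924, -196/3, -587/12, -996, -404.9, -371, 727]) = [-996, -946, -924, -404.9, -371, -196/3, -587/12, -26, -195/19, -101/12, 73, 851/6, 264, 359, 452, 598.43, 727, 938]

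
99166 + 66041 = 165207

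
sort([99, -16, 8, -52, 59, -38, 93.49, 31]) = [-52, -38, -16, 8, 31, 59, 93.49, 99]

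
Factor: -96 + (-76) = -1 * 2^2 * 43^1 = -172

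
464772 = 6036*77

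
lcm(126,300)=6300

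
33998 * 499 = 16965002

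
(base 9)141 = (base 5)433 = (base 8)166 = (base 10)118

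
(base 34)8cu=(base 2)10010111010110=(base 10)9686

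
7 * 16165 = 113155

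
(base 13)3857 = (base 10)8015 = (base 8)17517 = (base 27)aqn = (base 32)7qf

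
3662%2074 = 1588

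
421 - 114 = 307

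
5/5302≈0.000943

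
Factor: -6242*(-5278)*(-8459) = -1*2^2*7^1*11^1*13^1*29^1*769^1*3121^1 = -278684089684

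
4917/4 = 1229 + 1/4 = 1229.25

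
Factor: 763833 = 3^1*7^1*36373^1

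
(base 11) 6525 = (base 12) 4ba2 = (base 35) 718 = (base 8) 20652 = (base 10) 8618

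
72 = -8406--8478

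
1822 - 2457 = -635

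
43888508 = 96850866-52962358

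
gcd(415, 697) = 1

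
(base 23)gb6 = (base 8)21023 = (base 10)8723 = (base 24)f3b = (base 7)34301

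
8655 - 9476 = -821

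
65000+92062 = 157062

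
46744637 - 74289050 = -27544413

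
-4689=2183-6872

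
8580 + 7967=16547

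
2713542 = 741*3662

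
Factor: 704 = 2^6*11^1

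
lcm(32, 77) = 2464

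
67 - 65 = 2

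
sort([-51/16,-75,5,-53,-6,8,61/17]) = [-75,-53,-6,-51/16,61/17,5,8]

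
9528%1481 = 642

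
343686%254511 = 89175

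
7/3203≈0.00219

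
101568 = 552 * 184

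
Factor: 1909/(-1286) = -1 * 2^(-1) * 23^1 * 83^1 * 643^(-1)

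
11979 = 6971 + 5008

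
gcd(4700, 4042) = 94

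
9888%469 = 39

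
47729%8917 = 3144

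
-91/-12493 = 7/961 ≈ 0.00728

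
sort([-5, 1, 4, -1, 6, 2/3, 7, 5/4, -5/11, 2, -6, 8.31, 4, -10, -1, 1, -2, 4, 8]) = [-10, -6, -5, -2, -1, -1, -5/11, 2/3, 1, 1, 5/4, 2, 4, 4, 4, 6, 7, 8, 8.31]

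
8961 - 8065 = 896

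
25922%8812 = 8298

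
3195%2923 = 272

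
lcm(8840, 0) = 0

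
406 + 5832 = 6238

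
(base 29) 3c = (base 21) 4f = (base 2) 1100011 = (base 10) 99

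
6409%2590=1229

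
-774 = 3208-3982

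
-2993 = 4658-7651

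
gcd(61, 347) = 1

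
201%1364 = 201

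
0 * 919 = 0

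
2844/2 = 1422 = 1422.00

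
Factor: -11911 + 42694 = 3^1 * 31^1 * 331^1 = 30783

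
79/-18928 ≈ -0.00417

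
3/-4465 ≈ -0.000672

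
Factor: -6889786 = -1 * 2^1 * 3444893^1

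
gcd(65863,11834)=97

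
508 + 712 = 1220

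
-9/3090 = -3/1030 ≈ -0.00291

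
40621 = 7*5803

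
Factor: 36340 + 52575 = 5^1*17783^1 = 88915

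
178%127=51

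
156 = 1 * 156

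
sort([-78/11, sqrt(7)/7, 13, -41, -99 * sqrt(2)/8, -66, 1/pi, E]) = [-66, -41, -99 * sqrt(2)/8, -78/11, 1/pi, sqrt(7)/7, E, 13]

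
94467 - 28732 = 65735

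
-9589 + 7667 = -1922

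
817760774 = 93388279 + 724372495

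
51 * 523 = 26673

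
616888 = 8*77111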